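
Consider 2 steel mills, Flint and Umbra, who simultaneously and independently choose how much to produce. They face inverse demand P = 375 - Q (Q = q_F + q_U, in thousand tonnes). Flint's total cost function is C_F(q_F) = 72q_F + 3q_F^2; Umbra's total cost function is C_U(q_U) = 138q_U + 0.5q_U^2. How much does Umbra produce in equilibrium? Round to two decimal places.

Flint's profit: π_F = (375 - Q)q_F - (72q_F + 3q_F²). Setting ∂π_F/∂q_F = 0: 303 - 8q_F - (q_U) = 0.
Umbra's first-order condition: 237 - 3q_U - (q_F) = 0.
Best responses: q_F = (303 - q_U)/8, q_U = (237 - q_F)/3.
Substituting one into the other gives q_F = 672/23 and q_U = 1593/23.

69.26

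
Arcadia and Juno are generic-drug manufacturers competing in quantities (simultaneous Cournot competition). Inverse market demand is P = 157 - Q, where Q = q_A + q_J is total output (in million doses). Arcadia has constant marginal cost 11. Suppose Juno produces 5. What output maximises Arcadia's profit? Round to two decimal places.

70.50

With the rival's output fixed at 5, Arcadia's profit is π_A = (157 - 5 - q_A)q_A - (11q_A) = (152 - q_A)q_A - (11q_A).
∂π_A/∂q_A = 141 - 2q_A = 0, so q_A = 141/2.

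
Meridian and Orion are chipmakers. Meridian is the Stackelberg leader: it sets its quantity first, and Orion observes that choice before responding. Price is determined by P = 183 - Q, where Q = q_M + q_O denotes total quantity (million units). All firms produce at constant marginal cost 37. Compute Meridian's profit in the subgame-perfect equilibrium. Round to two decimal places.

Solve by backward induction. Given q_M, the follower Orion maximises π_O = (183 - q_M - q_O)q_O - 37q_O.
Follower FOC: 146 - q_M - 2q_O = 0, so q_O(q_M) = (146 - q_M)/2.
Meridian substitutes q_O(q_M) into its own profit: π_M = q_M(183 - q_M - (146 - q_M)/2) - 37q_M = (110 - (1/2)q_M)q_M - 37q_M.
Maximising: ∂π_M/∂q_M = 73 - q_M = 0, giving q_M = 73.
Then q_O = (146 - 73)/2 = 73/2.
Price P = 183 - 219/2 = 147/2.
Meridian's profit: (147/2 - 37)·73 = 2664.5000.

2664.50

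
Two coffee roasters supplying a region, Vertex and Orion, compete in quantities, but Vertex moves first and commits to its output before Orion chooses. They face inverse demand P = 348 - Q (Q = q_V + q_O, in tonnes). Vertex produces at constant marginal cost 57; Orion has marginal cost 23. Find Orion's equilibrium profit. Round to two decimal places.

9653.06

Solve by backward induction. Given q_V, the follower Orion maximises π_O = (348 - q_V - q_O)q_O - 23q_O.
Follower FOC: 325 - q_V - 2q_O = 0, so q_O(q_V) = (325 - q_V)/2.
Vertex substitutes q_O(q_V) into its own profit: π_V = q_V(348 - q_V - (325 - q_V)/2) - 57q_V = (371/2 - (1/2)q_V)q_V - 57q_V.
The leader's first-order condition 257/2 - q_V = 0 yields q_V = 257/2.
Then q_O = (325 - 257/2)/2 = 393/4.
Price P = 348 - 907/4 = 485/4.
Orion's profit: (485/4 - 23)·(393/4) = 9653.0625.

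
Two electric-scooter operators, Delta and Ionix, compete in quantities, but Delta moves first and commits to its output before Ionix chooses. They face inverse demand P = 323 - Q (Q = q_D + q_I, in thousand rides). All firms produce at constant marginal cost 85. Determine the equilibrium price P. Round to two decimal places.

144.50

The follower Ionix best-responds to any q_D: π_I = (323 - Q)q_I - 85q_I.
Setting the follower's marginal profit to zero, 238 - q_D - 2q_I = 0, i.e. q_I = (238 - q_D)/2.
The leader anticipates this reaction. Substituting into P = 323 - Q gives P = 204 - (1/2)q_D, so π_D = (204 - (1/2)q_D)q_D - 85q_D.
Maximising: ∂π_D/∂q_D = 119 - q_D = 0, giving q_D = 119.
Then q_I = (238 - 119)/2 = 119/2.
Total output Q = 357/2, so price P = 323 - 357/2 = 289/2.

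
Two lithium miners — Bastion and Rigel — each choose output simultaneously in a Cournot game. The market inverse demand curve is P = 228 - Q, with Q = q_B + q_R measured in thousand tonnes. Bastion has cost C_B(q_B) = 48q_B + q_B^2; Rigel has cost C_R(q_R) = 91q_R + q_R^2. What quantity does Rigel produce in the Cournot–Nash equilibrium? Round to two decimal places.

Bastion's profit: π_B = (228 - Q)q_B - (48q_B + q_B²). Setting ∂π_B/∂q_B = 0: 180 - 4q_B - (q_R) = 0.
Rigel's first-order condition: 137 - 4q_R - (q_B) = 0.
Rearranging gives the reaction functions q_B = (180 - q_R)/4 and q_R = (137 - q_B)/4.
Substituting one into the other gives q_B = 583/15 and q_R = 368/15.

24.53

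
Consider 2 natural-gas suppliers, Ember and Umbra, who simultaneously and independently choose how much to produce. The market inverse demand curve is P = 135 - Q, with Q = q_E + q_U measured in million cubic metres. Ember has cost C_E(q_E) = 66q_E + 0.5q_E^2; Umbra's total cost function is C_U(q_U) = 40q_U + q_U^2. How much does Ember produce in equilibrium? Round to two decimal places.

16.45

Ember's profit: π_E = (135 - Q)q_E - (66q_E + (1/2)q_E²). Setting ∂π_E/∂q_E = 0: 69 - 3q_E - (q_U) = 0.
Umbra's first-order condition: 95 - 4q_U - (q_E) = 0.
So q_E = (69 - q_U)/3 and q_U = (95 - q_E)/4.
Substituting one into the other gives q_E = 181/11 and q_U = 216/11.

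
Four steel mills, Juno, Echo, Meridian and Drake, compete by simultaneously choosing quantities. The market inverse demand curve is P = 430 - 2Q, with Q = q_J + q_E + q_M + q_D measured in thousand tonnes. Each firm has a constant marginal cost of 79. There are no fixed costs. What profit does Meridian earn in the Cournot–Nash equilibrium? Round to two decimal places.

2464.02

A representative firm's profit is π_i = q_i(430 - 2Q) - 79q_i.
First-order condition (treating rivals' output as given): 351 - 4q_i - 2·Σ_{j≠i} q_j = 0.
By symmetry each firm produces the same amount; substituting Σ_{j≠i} q_j = 3q_i yields q_i = 351/10.
Price P = 430 - 2·(702/5) = 746/5.
Meridian's profit: (746/5 - 79)·(351/10) = 2464.0200.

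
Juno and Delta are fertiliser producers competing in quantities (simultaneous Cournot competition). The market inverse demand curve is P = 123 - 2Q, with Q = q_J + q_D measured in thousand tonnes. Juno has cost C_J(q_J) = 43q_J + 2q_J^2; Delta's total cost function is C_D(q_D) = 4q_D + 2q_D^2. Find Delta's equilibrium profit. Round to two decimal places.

Juno's profit: π_J = (123 - 2Q)q_J - (43q_J + 2q_J²). Setting ∂π_J/∂q_J = 0: 80 - 8q_J - 2(q_D) = 0.
Delta's profit: π_D = (123 - 2Q)q_D - (4q_D + 2q_D²). Setting ∂π_D/∂q_D = 0: 119 - 8q_D - 2(q_J) = 0.
So q_J = (80 - 2q_D)/8 and q_D = (119 - 2q_J)/8.
Solving the pair: q_J = 67/10, q_D = 66/5.
Price P = 123 - 2·(199/10) = 416/5.
Delta's profit: (416/5)·(66/5) - 4·(66/5) - 2(66/5)² = 696.9600.

696.96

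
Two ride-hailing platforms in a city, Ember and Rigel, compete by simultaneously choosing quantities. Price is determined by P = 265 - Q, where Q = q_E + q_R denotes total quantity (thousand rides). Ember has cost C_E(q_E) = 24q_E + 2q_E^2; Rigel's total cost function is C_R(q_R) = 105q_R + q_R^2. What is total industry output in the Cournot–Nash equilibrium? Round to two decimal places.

Ember's profit: π_E = (265 - Q)q_E - (24q_E + 2q_E²). Setting ∂π_E/∂q_E = 0: 241 - 6q_E - (q_R) = 0.
Rigel's profit: π_R = (265 - Q)q_R - (105q_R + q_R²). Setting ∂π_R/∂q_R = 0: 160 - 4q_R - (q_E) = 0.
Rearranging gives the reaction functions q_E = (241 - q_R)/6 and q_R = (160 - q_E)/4.
Solving the pair: q_E = 804/23, q_R = 719/23.
Total output Q = 804/23 + 719/23 = 1523/23.

66.22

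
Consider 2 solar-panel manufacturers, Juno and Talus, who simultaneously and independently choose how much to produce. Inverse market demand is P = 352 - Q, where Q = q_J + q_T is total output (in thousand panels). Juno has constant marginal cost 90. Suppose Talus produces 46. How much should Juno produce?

With the rival's output fixed at 46, Juno's profit is π_J = (352 - 46 - q_J)q_J - (90q_J) = (306 - q_J)q_J - (90q_J).
∂π_J/∂q_J = 216 - 2q_J = 0, so q_J = 108.

108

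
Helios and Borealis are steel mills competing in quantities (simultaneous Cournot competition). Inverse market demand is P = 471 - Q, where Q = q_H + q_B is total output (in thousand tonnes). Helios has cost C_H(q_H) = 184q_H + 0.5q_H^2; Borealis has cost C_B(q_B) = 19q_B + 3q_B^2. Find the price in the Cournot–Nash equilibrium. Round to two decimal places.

344.35

Helios's profit: π_H = (471 - Q)q_H - (184q_H + (1/2)q_H²). Setting ∂π_H/∂q_H = 0: 287 - 3q_H - (q_B) = 0.
Borealis's profit: π_B = (471 - Q)q_B - (19q_B + 3q_B²). Setting ∂π_B/∂q_B = 0: 452 - 8q_B - (q_H) = 0.
Rearranging gives the reaction functions q_H = (287 - q_B)/3 and q_B = (452 - q_H)/8.
Substituting one into the other gives q_H = 1844/23 and q_B = 1069/23.
Total output Q = 126.6522, so price P = 471 - 126.6522 = 344.3478.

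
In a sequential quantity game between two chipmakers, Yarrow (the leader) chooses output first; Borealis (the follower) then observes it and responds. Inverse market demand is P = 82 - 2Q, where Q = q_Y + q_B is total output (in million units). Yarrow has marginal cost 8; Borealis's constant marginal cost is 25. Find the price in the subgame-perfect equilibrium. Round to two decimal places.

30.75

Solve by backward induction. Given q_Y, the follower Borealis maximises π_B = (82 - 2q_Y - 2q_B)q_B - 25q_B.
Follower FOC: 57 - 2q_Y - 4q_B = 0, so q_B(q_Y) = (57 - 2q_Y)/4.
The leader anticipates this reaction. Substituting into P = 82 - 2Q gives P = 107/2 - q_Y, so π_Y = (107/2 - q_Y)q_Y - 8q_Y.
Leader FOC: 91/2 - 2q_Y = 0, so q_Y = 91/4.
Then q_B = (57 - 2·(91/4))/4 = 23/8.
Total output Q = 205/8, so price P = 82 - 2·(205/8) = 123/4.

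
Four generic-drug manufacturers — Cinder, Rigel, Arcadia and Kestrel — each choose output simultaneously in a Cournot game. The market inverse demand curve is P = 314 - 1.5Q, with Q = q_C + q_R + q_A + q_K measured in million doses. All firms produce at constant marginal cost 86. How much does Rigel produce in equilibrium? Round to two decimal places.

30.40

Each firm earns π_i = (314 - 1.5Q)q_i - 86q_i.
First-order condition (treating rivals' output as given): 228 - 3q_i - (3/2)·Σ_{j≠i} q_j = 0.
With identical firms every q_j equals q_i, so Σ_{j≠i} q_j = 3q_i and 228 = (15/2)q_i, giving q_i = 152/5.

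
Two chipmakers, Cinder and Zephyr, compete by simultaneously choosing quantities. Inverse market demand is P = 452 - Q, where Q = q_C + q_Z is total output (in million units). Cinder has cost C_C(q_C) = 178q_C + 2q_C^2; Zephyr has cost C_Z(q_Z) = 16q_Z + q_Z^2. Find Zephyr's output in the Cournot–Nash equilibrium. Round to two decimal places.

Cinder's profit: π_C = (452 - Q)q_C - (178q_C + 2q_C²). Setting ∂π_C/∂q_C = 0: 274 - 6q_C - (q_Z) = 0.
Zephyr's first-order condition: 436 - 4q_Z - (q_C) = 0.
Rearranging gives the reaction functions q_C = (274 - q_Z)/6 and q_Z = (436 - q_C)/4.
Substituting one into the other gives q_C = 660/23 and q_Z = 101.8261.

101.83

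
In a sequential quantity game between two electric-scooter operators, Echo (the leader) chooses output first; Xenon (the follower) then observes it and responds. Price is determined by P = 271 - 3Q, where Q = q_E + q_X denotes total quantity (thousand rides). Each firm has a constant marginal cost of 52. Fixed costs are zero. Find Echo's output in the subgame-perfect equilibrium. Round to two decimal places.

The follower Xenon best-responds to any q_E: π_X = (271 - 3Q)q_X - 52q_X.
Setting the follower's marginal profit to zero, 219 - 3q_E - 6q_X = 0, i.e. q_X = (219 - 3q_E)/6.
Echo substitutes q_X(q_E) into its own profit: π_E = q_E(271 - 3q_E - (219 - 3q_E)/2) - 52q_E = (323/2 - (3/2)q_E)q_E - 52q_E.
The leader's first-order condition 219/2 - 3q_E = 0 yields q_E = 73/2.
Then q_X = (219 - 3·(73/2))/6 = 73/4.

36.50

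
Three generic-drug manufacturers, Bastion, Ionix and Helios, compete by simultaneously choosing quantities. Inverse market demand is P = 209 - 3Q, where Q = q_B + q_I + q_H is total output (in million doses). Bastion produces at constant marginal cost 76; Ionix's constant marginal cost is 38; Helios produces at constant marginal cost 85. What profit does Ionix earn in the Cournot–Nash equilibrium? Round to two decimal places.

1365.33

Bastion's profit: π_B = (209 - 3Q)q_B - (76q_B). Setting ∂π_B/∂q_B = 0: 133 - 6q_B - 3(q_I + q_H) = 0.
Ionix's first-order condition: 171 - 6q_I - 3(q_B + q_H) = 0.
Helios's profit: π_H = (209 - 3Q)q_H - (85q_H). Setting ∂π_H/∂q_H = 0: 124 - 6q_H - 3(q_B + q_I) = 0.
Summing all 3 equations gives 428 − 12Q = 0, hence Q = 107/3.
Back-substituting: q_B = (133 − 107)/3 = 26/3, q_I = (171 − 107)/3 = 64/3, q_H = (124 − 107)/3 = 17/3.
Price P = 209 - 3·(107/3) = 102.
Ionix's profit: (102 - 38)·(64/3) = 1365.3333.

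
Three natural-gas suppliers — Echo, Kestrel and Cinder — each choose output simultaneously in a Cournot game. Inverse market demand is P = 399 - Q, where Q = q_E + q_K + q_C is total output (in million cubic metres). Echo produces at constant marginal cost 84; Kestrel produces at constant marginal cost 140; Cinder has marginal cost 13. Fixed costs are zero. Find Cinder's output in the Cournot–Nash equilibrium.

146

Echo's profit: π_E = (399 - Q)q_E - (84q_E). Setting ∂π_E/∂q_E = 0: 315 - 2q_E - (q_K + q_C) = 0.
Kestrel's profit: π_K = (399 - Q)q_K - (140q_K). Setting ∂π_K/∂q_K = 0: 259 - 2q_K - (q_E + q_C) = 0.
Cinder's profit: π_C = (399 - Q)q_C - (13q_C). Setting ∂π_C/∂q_C = 0: 386 - 2q_C - (q_E + q_K) = 0.
Summing all 3 equations gives 960 − 4Q = 0, hence Q = 240.
Back-substituting: q_E = (315 − 240) = 75, q_K = (259 − 240) = 19, q_C = (386 − 240) = 146.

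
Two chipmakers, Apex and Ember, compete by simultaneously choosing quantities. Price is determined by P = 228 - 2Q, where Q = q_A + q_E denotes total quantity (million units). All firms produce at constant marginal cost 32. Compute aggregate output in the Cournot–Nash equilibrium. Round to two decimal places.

65.33

Each firm earns π_i = (228 - 2Q)q_i - 32q_i.
First-order condition (treating rivals' output as given): 196 - 4q_i - 2q_j = 0.
By symmetry each firm produces the same amount; substituting q_j = q_i yields q_i = 196/6 = 98/3.
Total output Q = 98/3 + 98/3 = 196/3.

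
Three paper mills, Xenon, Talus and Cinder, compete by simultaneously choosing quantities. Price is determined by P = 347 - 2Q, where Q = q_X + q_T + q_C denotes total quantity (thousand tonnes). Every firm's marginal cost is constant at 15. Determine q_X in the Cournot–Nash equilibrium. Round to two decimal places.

A representative firm's profit is π_i = q_i(347 - 2Q) - 15q_i.
First-order condition (treating rivals' output as given): 332 - 4q_i - 2·Σ_{j≠i} q_j = 0.
By symmetry each firm produces the same amount; substituting Σ_{j≠i} q_j = 2q_i yields q_i = 332/8 = 83/2.

41.50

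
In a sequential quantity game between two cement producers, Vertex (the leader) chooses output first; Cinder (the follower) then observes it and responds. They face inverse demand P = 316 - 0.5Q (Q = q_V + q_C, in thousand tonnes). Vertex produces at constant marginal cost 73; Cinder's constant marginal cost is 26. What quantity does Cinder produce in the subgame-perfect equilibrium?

Solve by backward induction. Given q_V, the follower Cinder maximises π_C = (316 - (1/2)q_V - (1/2)q_C)q_C - 26q_C.
Follower FOC: 290 - (1/2)q_V - q_C = 0, so q_C(q_V) = (290 - (1/2)q_V).
Vertex substitutes q_C(q_V) into its own profit: π_V = q_V(316 - (1/2)q_V - (290 - (1/2)q_V)/2) - 73q_V = (171 - (1/4)q_V)q_V - 73q_V.
Maximising: ∂π_V/∂q_V = 98 - (1/2)q_V = 0, giving q_V = 196.
Then q_C = (290 - (1/2)·196) = 192.

192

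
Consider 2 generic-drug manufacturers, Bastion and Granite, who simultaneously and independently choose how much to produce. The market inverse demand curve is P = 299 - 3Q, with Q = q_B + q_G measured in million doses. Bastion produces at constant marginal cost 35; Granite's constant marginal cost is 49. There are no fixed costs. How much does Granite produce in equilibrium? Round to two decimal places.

26.22

Bastion's profit: π_B = (299 - 3Q)q_B - (35q_B). Setting ∂π_B/∂q_B = 0: 264 - 6q_B - 3(q_G) = 0.
Granite's profit: π_G = (299 - 3Q)q_G - (49q_G). Setting ∂π_G/∂q_G = 0: 250 - 6q_G - 3(q_B) = 0.
So q_B = (264 - 3q_G)/6 and q_G = (250 - 3q_B)/6.
Solving the pair: q_B = 278/9, q_G = 236/9.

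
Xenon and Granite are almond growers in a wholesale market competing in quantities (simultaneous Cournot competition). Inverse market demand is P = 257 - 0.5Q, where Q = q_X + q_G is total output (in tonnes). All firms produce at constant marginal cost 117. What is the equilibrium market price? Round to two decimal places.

A representative firm's profit is π_i = q_i(257 - 0.5Q) - 117q_i.
First-order condition (treating rivals' output as given): 140 - q_i - (1/2)q_j = 0.
With identical firms every q_j equals q_i, so q_j = q_i and 140 = (3/2)q_i, giving q_i = 280/3.
Total output Q = 560/3, so price P = 257 - (1/2)·(560/3) = 491/3.

163.67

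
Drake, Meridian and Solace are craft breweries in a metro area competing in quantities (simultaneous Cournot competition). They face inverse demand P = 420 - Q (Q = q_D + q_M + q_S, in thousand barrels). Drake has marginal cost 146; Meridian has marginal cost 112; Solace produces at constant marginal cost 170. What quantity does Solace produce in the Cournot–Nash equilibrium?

42

Drake's profit: π_D = (420 - Q)q_D - (146q_D). Setting ∂π_D/∂q_D = 0: 274 - 2q_D - (q_M + q_S) = 0.
Meridian's first-order condition: 308 - 2q_M - (q_D + q_S) = 0.
Solace's profit: π_S = (420 - Q)q_S - (170q_S). Setting ∂π_S/∂q_S = 0: 250 - 2q_S - (q_D + q_M) = 0.
Summing all 3 equations gives 832 − 4Q = 0, hence Q = 208.
Back-substituting: q_D = (274 − 208) = 66, q_M = (308 − 208) = 100, q_S = (250 − 208) = 42.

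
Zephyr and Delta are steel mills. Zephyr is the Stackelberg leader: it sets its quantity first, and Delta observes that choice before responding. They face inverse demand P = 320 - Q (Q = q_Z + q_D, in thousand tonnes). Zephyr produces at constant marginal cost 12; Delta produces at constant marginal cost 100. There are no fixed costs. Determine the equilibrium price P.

111

Solve by backward induction. Given q_Z, the follower Delta maximises π_D = (320 - q_Z - q_D)q_D - 100q_D.
∂π_D/∂q_D = 220 - q_Z - 2q_D = 0 gives the reaction function q_D = (220 - q_Z)/2.
The leader anticipates this reaction. Substituting into P = 320 - Q gives P = 210 - (1/2)q_Z, so π_Z = (210 - (1/2)q_Z)q_Z - 12q_Z.
Maximising: ∂π_Z/∂q_Z = 198 - q_Z = 0, giving q_Z = 198.
Then q_D = (220 - 198)/2 = 11.
Total output Q = 209, so price P = 320 - 209 = 111.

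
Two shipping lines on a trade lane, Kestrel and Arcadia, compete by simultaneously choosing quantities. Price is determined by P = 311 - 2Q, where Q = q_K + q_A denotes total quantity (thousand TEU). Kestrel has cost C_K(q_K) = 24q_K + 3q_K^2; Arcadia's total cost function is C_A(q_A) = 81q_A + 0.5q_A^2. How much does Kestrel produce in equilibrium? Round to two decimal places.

21.20

Kestrel's profit: π_K = (311 - 2Q)q_K - (24q_K + 3q_K²). Setting ∂π_K/∂q_K = 0: 287 - 10q_K - 2(q_A) = 0.
Arcadia's profit: π_A = (311 - 2Q)q_A - (81q_A + (1/2)q_A²). Setting ∂π_A/∂q_A = 0: 230 - 5q_A - 2(q_K) = 0.
Best responses: q_K = (287 - 2q_A)/10, q_A = (230 - 2q_K)/5.
Substituting one into the other gives q_K = 975/46 and q_A = 863/23.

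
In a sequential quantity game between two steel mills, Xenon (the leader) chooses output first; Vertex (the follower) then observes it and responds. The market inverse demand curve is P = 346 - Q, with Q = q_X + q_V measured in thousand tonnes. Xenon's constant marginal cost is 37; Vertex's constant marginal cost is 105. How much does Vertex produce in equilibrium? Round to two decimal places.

Solve by backward induction. Given q_X, the follower Vertex maximises π_V = (346 - q_X - q_V)q_V - 105q_V.
∂π_V/∂q_V = 241 - q_X - 2q_V = 0 gives the reaction function q_V = (241 - q_X)/2.
The leader anticipates this reaction. Substituting into P = 346 - Q gives P = 451/2 - (1/2)q_X, so π_X = (451/2 - (1/2)q_X)q_X - 37q_X.
Leader FOC: 377/2 - q_X = 0, so q_X = 377/2.
Then q_V = (241 - 377/2)/2 = 105/4.

26.25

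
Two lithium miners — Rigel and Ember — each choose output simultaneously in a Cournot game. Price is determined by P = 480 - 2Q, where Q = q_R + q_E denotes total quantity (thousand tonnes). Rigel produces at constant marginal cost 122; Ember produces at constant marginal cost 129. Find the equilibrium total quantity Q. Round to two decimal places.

118.17

Rigel's profit: π_R = (480 - 2Q)q_R - (122q_R). Setting ∂π_R/∂q_R = 0: 358 - 4q_R - 2(q_E) = 0.
Ember's first-order condition: 351 - 4q_E - 2(q_R) = 0.
So q_R = (358 - 2q_E)/4 and q_E = (351 - 2q_R)/4.
Substituting one into the other gives q_R = 365/6 and q_E = 172/3.
Total output Q = 365/6 + 172/3 = 709/6.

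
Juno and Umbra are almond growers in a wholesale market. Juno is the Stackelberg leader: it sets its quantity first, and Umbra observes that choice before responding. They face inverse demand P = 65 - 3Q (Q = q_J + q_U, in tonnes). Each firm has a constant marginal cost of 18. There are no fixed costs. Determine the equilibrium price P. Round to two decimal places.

Solve by backward induction. Given q_J, the follower Umbra maximises π_U = (65 - 3q_J - 3q_U)q_U - 18q_U.
Setting the follower's marginal profit to zero, 47 - 3q_J - 6q_U = 0, i.e. q_U = (47 - 3q_J)/6.
Juno substitutes q_U(q_J) into its own profit: π_J = q_J(65 - 3q_J - (47 - 3q_J)/2) - 18q_J = (83/2 - (3/2)q_J)q_J - 18q_J.
The leader's first-order condition 47/2 - 3q_J = 0 yields q_J = 47/6.
Then q_U = (47 - 3·(47/6))/6 = 47/12.
Total output Q = 47/4, so price P = 65 - 3·(47/4) = 119/4.

29.75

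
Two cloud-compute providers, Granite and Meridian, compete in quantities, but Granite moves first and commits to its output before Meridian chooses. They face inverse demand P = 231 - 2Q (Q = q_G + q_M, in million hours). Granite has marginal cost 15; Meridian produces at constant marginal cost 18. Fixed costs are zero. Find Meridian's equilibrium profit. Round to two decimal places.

Solve by backward induction. Given q_G, the follower Meridian maximises π_M = (231 - 2q_G - 2q_M)q_M - 18q_M.
Setting the follower's marginal profit to zero, 213 - 2q_G - 4q_M = 0, i.e. q_M = (213 - 2q_G)/4.
Granite substitutes q_M(q_G) into its own profit: π_G = q_G(231 - 2q_G - (213 - 2q_G)/2) - 15q_G = (249/2 - q_G)q_G - 15q_G.
Maximising: ∂π_G/∂q_G = 219/2 - 2q_G = 0, giving q_G = 219/4.
Then q_M = (213 - 2·(219/4))/4 = 207/8.
Price P = 231 - 2·(645/8) = 279/4.
Meridian's profit: (279/4 - 18)·(207/8) = 1339.0313.

1339.03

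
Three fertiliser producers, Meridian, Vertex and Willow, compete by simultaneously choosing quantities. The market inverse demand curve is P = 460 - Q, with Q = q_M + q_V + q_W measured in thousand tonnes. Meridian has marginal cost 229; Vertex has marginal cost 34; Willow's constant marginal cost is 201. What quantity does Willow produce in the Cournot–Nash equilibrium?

30

Meridian's profit: π_M = (460 - Q)q_M - (229q_M). Setting ∂π_M/∂q_M = 0: 231 - 2q_M - (q_V + q_W) = 0.
Vertex's first-order condition: 426 - 2q_V - (q_M + q_W) = 0.
Willow's first-order condition: 259 - 2q_W - (q_M + q_V) = 0.
Summing all 3 equations gives 916 − 4Q = 0, hence Q = 229.
Back-substituting: q_M = (231 − 229) = 2, q_V = (426 − 229) = 197, q_W = (259 − 229) = 30.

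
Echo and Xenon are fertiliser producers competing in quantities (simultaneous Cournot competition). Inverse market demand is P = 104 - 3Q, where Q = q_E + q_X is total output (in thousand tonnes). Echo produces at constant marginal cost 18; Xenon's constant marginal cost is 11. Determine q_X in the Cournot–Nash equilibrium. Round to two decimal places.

Echo's profit: π_E = (104 - 3Q)q_E - (18q_E). Setting ∂π_E/∂q_E = 0: 86 - 6q_E - 3(q_X) = 0.
Xenon's first-order condition: 93 - 6q_X - 3(q_E) = 0.
Best responses: q_E = (86 - 3q_X)/6, q_X = (93 - 3q_E)/6.
Substituting one into the other gives q_E = 79/9 and q_X = 100/9.

11.11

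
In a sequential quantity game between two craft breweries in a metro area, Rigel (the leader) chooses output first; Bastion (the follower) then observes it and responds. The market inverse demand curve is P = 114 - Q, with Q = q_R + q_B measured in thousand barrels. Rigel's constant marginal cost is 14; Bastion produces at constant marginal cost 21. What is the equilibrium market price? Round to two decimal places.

The follower Bastion best-responds to any q_R: π_B = (114 - Q)q_B - 21q_B.
Setting the follower's marginal profit to zero, 93 - q_R - 2q_B = 0, i.e. q_B = (93 - q_R)/2.
The leader anticipates this reaction. Substituting into P = 114 - Q gives P = 135/2 - (1/2)q_R, so π_R = (135/2 - (1/2)q_R)q_R - 14q_R.
The leader's first-order condition 107/2 - q_R = 0 yields q_R = 107/2.
Then q_B = (93 - 107/2)/2 = 79/4.
Total output Q = 293/4, so price P = 114 - 293/4 = 163/4.

40.75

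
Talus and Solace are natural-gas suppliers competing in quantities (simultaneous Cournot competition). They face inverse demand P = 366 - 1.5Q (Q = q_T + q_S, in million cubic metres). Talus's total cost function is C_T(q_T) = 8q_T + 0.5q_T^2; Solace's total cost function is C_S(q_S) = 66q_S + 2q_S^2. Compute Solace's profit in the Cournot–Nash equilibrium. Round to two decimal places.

2320.28

Talus's profit: π_T = (366 - 1.5Q)q_T - (8q_T + (1/2)q_T²). Setting ∂π_T/∂q_T = 0: 358 - 4q_T - (3/2)(q_S) = 0.
Solace's first-order condition: 300 - 7q_S - (3/2)(q_T) = 0.
Rearranging gives the reaction functions q_T = (358 - (3/2)q_S)/4 and q_S = (300 - (3/2)q_T)/7.
Substituting one into the other gives q_T = 79.8447 and q_S = 25.7476.
Price P = 366 - (3/2)·105.5922 = 207.6117.
Solace's profit: 207.6117·25.7476 - 66·25.7476 - 2·25.7476² = 2320.2813.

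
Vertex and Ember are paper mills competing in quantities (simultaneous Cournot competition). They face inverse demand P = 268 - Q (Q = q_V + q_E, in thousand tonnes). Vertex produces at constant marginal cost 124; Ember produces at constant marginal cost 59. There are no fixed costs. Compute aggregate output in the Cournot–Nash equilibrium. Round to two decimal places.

Vertex's profit: π_V = (268 - Q)q_V - (124q_V). Setting ∂π_V/∂q_V = 0: 144 - 2q_V - (q_E) = 0.
Ember's profit: π_E = (268 - Q)q_E - (59q_E). Setting ∂π_E/∂q_E = 0: 209 - 2q_E - (q_V) = 0.
Best responses: q_V = (144 - q_E)/2, q_E = (209 - q_V)/2.
Solving the pair: q_V = 79/3, q_E = 274/3.
Total output Q = 79/3 + 274/3 = 353/3.

117.67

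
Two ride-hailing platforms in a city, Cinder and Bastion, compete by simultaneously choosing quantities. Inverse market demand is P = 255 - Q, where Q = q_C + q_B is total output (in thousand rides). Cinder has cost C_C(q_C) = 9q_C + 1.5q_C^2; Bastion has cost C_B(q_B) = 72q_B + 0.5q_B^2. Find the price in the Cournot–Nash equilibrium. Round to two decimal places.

Cinder's profit: π_C = (255 - Q)q_C - (9q_C + (3/2)q_C²). Setting ∂π_C/∂q_C = 0: 246 - 5q_C - (q_B) = 0.
Bastion's profit: π_B = (255 - Q)q_B - (72q_B + (1/2)q_B²). Setting ∂π_B/∂q_B = 0: 183 - 3q_B - (q_C) = 0.
So q_C = (246 - q_B)/5 and q_B = (183 - q_C)/3.
Substituting one into the other gives q_C = 555/14 and q_B = 669/14.
Total output Q = 612/7, so price P = 255 - 612/7 = 1173/7.

167.57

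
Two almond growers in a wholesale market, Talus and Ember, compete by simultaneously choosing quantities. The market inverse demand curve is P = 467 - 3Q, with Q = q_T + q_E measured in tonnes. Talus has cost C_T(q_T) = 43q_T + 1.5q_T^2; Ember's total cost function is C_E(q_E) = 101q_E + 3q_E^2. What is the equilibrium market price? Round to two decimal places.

284.82

Talus's profit: π_T = (467 - 3Q)q_T - (43q_T + (3/2)q_T²). Setting ∂π_T/∂q_T = 0: 424 - 9q_T - 3(q_E) = 0.
Ember's first-order condition: 366 - 12q_E - 3(q_T) = 0.
Rearranging gives the reaction functions q_T = (424 - 3q_E)/9 and q_E = (366 - 3q_T)/12.
Substituting one into the other gives q_T = 1330/33 and q_E = 674/33.
Total output Q = 668/11, so price P = 467 - 3·(668/11) = 284.8182.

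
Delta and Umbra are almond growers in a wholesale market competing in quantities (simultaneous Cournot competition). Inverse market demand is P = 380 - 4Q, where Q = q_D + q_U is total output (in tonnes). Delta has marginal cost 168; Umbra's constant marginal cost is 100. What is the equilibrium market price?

Delta's profit: π_D = (380 - 4Q)q_D - (168q_D). Setting ∂π_D/∂q_D = 0: 212 - 8q_D - 4(q_U) = 0.
Umbra's profit: π_U = (380 - 4Q)q_U - (100q_U). Setting ∂π_U/∂q_U = 0: 280 - 8q_U - 4(q_D) = 0.
Rearranging gives the reaction functions q_D = (212 - 4q_U)/8 and q_U = (280 - 4q_D)/8.
Solving the pair: q_D = 12, q_U = 29.
Total output Q = 41, so price P = 380 - 4·41 = 216.

216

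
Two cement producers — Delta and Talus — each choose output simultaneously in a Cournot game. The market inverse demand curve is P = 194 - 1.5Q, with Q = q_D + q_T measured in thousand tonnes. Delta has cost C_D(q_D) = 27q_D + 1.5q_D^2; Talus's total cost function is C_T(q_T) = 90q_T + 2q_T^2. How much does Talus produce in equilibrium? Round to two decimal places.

Delta's profit: π_D = (194 - 1.5Q)q_D - (27q_D + (3/2)q_D²). Setting ∂π_D/∂q_D = 0: 167 - 6q_D - (3/2)(q_T) = 0.
Talus's first-order condition: 104 - 7q_T - (3/2)(q_D) = 0.
So q_D = (167 - (3/2)q_T)/6 and q_T = (104 - (3/2)q_D)/7.
Substituting one into the other gives q_D = 25.4843 and q_T = 498/53.

9.40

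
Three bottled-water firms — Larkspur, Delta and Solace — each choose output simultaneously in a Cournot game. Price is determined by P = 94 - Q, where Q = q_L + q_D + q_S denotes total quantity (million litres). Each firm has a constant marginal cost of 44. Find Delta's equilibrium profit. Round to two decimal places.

Each firm earns π_i = (94 - Q)q_i - 44q_i.
Setting ∂π_i/∂q_i = 0 with rivals' quantities fixed: 50 - 2q_i - Σ_{j≠i} q_j = 0.
With identical firms every q_j equals q_i, so Σ_{j≠i} q_j = 2q_i and 50 = 4q_i, giving q_i = 25/2.
Price P = 94 - 75/2 = 113/2.
Delta's profit: (113/2 - 44)·(25/2) = 625/4.

156.25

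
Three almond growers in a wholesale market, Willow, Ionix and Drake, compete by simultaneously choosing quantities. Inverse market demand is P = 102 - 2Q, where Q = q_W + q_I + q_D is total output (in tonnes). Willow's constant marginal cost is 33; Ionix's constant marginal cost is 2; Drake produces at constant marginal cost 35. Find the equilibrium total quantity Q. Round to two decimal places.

Willow's profit: π_W = (102 - 2Q)q_W - (33q_W). Setting ∂π_W/∂q_W = 0: 69 - 4q_W - 2(q_I + q_D) = 0.
Ionix's profit: π_I = (102 - 2Q)q_I - (2q_I). Setting ∂π_I/∂q_I = 0: 100 - 4q_I - 2(q_W + q_D) = 0.
Drake's first-order condition: 67 - 4q_D - 2(q_W + q_I) = 0.
Summing all 3 equations gives 236 − 8Q = 0, hence Q = 59/2.
Back-substituting: q_W = (69 − 59)/2 = 5, q_I = (100 − 59)/2 = 41/2, q_D = (67 − 59)/2 = 4.
Total output Q = 5 + 41/2 + 4 = 59/2.

29.50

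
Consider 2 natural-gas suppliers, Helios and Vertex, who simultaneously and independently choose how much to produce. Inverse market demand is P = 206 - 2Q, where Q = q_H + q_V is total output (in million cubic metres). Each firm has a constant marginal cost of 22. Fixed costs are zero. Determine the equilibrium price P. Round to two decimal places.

83.33

Each firm earns π_i = (206 - 2Q)q_i - 22q_i.
Setting ∂π_i/∂q_i = 0 with rivals' quantities fixed: 184 - 4q_i - 2q_j = 0.
With identical firms every q_j equals q_i, so q_j = q_i and 184 = 6q_i, giving q_i = 92/3.
Total output Q = 184/3, so price P = 206 - 2·(184/3) = 250/3.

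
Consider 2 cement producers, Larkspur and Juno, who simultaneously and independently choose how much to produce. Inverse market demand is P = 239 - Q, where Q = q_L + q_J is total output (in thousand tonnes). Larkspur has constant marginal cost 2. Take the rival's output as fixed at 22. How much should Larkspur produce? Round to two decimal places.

107.50

With the rival's output fixed at 22, Larkspur's profit is π_L = (239 - 22 - q_L)q_L - (2q_L) = (217 - q_L)q_L - (2q_L).
∂π_L/∂q_L = 215 - 2q_L = 0, so q_L = 215/2.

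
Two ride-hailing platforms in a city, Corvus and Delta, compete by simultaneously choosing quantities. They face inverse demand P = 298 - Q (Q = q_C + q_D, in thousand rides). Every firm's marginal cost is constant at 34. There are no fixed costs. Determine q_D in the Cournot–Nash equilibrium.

Each firm earns π_i = (298 - Q)q_i - 34q_i.
First-order condition (treating rivals' output as given): 264 - 2q_i - q_j = 0.
By symmetry each firm produces the same amount; substituting q_j = q_i yields q_i = 264/3 = 88.

88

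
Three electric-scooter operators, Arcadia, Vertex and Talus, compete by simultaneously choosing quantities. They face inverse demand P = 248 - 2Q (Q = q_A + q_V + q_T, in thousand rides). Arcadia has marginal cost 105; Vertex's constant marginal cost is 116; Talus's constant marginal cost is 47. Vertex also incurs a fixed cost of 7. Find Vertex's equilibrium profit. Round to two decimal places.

77.50

Arcadia's profit: π_A = (248 - 2Q)q_A - (105q_A). Setting ∂π_A/∂q_A = 0: 143 - 4q_A - 2(q_V + q_T) = 0.
Vertex's first-order condition: 132 - 4q_V - 2(q_A + q_T) = 0.
Talus's profit: π_T = (248 - 2Q)q_T - (47q_T). Setting ∂π_T/∂q_T = 0: 201 - 4q_T - 2(q_A + q_V) = 0.
Adding the 3 first-order conditions: 476 − 8Q = 0, so Q = 119/2.
Back-substituting: q_A = (143 − 119)/2 = 12, q_V = (132 − 119)/2 = 13/2, q_T = (201 − 119)/2 = 41.
Price P = 248 - 2·(119/2) = 129.
Vertex's profit: (129 - 116)·(13/2) - 7 = 155/2.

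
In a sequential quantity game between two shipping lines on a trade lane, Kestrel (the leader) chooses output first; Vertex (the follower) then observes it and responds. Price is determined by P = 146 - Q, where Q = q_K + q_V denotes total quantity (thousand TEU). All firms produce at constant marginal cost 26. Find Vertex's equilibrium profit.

900

The follower Vertex best-responds to any q_K: π_V = (146 - Q)q_V - 26q_V.
Setting the follower's marginal profit to zero, 120 - q_K - 2q_V = 0, i.e. q_V = (120 - q_K)/2.
Kestrel substitutes q_V(q_K) into its own profit: π_K = q_K(146 - q_K - (120 - q_K)/2) - 26q_K = (86 - (1/2)q_K)q_K - 26q_K.
Leader FOC: 60 - q_K = 0, so q_K = 60.
Then q_V = (120 - 60)/2 = 30.
Price P = 146 - 90 = 56.
Vertex's profit: (56 - 26)·30 = 900.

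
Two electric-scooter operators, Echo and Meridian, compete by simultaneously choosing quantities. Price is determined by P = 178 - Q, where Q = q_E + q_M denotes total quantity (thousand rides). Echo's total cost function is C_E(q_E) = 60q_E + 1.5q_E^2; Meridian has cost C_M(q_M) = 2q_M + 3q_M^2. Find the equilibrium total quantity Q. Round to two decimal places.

Echo's profit: π_E = (178 - Q)q_E - (60q_E + (3/2)q_E²). Setting ∂π_E/∂q_E = 0: 118 - 5q_E - (q_M) = 0.
Meridian's first-order condition: 176 - 8q_M - (q_E) = 0.
Rearranging gives the reaction functions q_E = (118 - q_M)/5 and q_M = (176 - q_E)/8.
Substituting one into the other gives q_E = 256/13 and q_M = 254/13.
Total output Q = 256/13 + 254/13 = 510/13.

39.23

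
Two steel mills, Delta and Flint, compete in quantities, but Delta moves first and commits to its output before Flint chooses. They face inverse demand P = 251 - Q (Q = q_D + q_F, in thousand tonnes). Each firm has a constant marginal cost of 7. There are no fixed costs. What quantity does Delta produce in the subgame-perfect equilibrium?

122

The follower Flint best-responds to any q_D: π_F = (251 - Q)q_F - 7q_F.
Follower FOC: 244 - q_D - 2q_F = 0, so q_F(q_D) = (244 - q_D)/2.
The leader anticipates this reaction. Substituting into P = 251 - Q gives P = 129 - (1/2)q_D, so π_D = (129 - (1/2)q_D)q_D - 7q_D.
Maximising: ∂π_D/∂q_D = 122 - q_D = 0, giving q_D = 122.
Then q_F = (244 - 122)/2 = 61.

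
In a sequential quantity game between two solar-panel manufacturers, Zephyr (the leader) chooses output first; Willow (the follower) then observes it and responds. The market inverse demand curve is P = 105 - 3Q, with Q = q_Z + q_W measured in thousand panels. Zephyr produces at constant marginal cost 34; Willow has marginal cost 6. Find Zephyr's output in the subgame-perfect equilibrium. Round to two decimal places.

The follower Willow best-responds to any q_Z: π_W = (105 - 3Q)q_W - 6q_W.
Follower FOC: 99 - 3q_Z - 6q_W = 0, so q_W(q_Z) = (99 - 3q_Z)/6.
The leader anticipates this reaction. Substituting into P = 105 - 3Q gives P = 111/2 - (3/2)q_Z, so π_Z = (111/2 - (3/2)q_Z)q_Z - 34q_Z.
Leader FOC: 43/2 - 3q_Z = 0, so q_Z = 43/6.
Then q_W = (99 - 3·(43/6))/6 = 155/12.

7.17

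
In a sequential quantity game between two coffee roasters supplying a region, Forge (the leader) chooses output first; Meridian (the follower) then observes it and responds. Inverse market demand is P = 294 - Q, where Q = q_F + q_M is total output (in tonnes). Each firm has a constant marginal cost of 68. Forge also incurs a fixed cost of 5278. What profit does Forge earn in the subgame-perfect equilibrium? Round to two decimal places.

Solve by backward induction. Given q_F, the follower Meridian maximises π_M = (294 - q_F - q_M)q_M - 68q_M.
Follower FOC: 226 - q_F - 2q_M = 0, so q_M(q_F) = (226 - q_F)/2.
The leader anticipates this reaction. Substituting into P = 294 - Q gives P = 181 - (1/2)q_F, so π_F = (181 - (1/2)q_F)q_F - 68q_F.
Maximising: ∂π_F/∂q_F = 113 - q_F = 0, giving q_F = 113.
Then q_M = (226 - 113)/2 = 113/2.
Price P = 294 - 339/2 = 249/2.
Forge's profit: (249/2 - 68)·113 - 5278 = 1106.5000.

1106.50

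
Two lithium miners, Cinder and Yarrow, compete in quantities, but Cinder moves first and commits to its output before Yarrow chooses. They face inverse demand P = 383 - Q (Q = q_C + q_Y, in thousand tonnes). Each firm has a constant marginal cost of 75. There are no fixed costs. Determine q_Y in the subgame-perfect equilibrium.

77

The follower Yarrow best-responds to any q_C: π_Y = (383 - Q)q_Y - 75q_Y.
Follower FOC: 308 - q_C - 2q_Y = 0, so q_Y(q_C) = (308 - q_C)/2.
The leader anticipates this reaction. Substituting into P = 383 - Q gives P = 229 - (1/2)q_C, so π_C = (229 - (1/2)q_C)q_C - 75q_C.
Leader FOC: 154 - q_C = 0, so q_C = 154.
Then q_Y = (308 - 154)/2 = 77.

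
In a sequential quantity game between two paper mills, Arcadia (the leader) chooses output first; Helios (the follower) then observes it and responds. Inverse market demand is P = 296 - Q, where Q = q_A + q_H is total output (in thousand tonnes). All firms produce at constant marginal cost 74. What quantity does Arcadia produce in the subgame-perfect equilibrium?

111

The follower Helios best-responds to any q_A: π_H = (296 - Q)q_H - 74q_H.
Follower FOC: 222 - q_A - 2q_H = 0, so q_H(q_A) = (222 - q_A)/2.
Arcadia substitutes q_H(q_A) into its own profit: π_A = q_A(296 - q_A - (222 - q_A)/2) - 74q_A = (185 - (1/2)q_A)q_A - 74q_A.
The leader's first-order condition 111 - q_A = 0 yields q_A = 111.
Then q_H = (222 - 111)/2 = 111/2.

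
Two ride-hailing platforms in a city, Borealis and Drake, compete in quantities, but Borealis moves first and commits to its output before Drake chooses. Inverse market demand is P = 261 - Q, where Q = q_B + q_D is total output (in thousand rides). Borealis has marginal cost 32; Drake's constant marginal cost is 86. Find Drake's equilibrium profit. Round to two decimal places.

280.56

The follower Drake best-responds to any q_B: π_D = (261 - Q)q_D - 86q_D.
Setting the follower's marginal profit to zero, 175 - q_B - 2q_D = 0, i.e. q_D = (175 - q_B)/2.
The leader anticipates this reaction. Substituting into P = 261 - Q gives P = 347/2 - (1/2)q_B, so π_B = (347/2 - (1/2)q_B)q_B - 32q_B.
Maximising: ∂π_B/∂q_B = 283/2 - q_B = 0, giving q_B = 283/2.
Then q_D = (175 - 283/2)/2 = 67/4.
Price P = 261 - 633/4 = 411/4.
Drake's profit: (411/4 - 86)·(67/4) = 280.5625.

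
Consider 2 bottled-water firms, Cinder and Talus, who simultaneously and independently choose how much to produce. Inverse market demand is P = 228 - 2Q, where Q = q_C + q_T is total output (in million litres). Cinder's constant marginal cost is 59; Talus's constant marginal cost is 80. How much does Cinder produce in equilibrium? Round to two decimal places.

31.67

Cinder's profit: π_C = (228 - 2Q)q_C - (59q_C). Setting ∂π_C/∂q_C = 0: 169 - 4q_C - 2(q_T) = 0.
Talus's profit: π_T = (228 - 2Q)q_T - (80q_T). Setting ∂π_T/∂q_T = 0: 148 - 4q_T - 2(q_C) = 0.
Best responses: q_C = (169 - 2q_T)/4, q_T = (148 - 2q_C)/4.
Solving the pair: q_C = 95/3, q_T = 127/6.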